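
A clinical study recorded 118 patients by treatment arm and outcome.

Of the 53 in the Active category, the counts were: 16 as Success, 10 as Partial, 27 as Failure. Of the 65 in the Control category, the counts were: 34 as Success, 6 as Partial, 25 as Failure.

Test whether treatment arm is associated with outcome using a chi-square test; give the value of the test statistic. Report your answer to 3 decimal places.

Row totals: 53, 65. Column totals: 50, 16, 52. Grand total N = 118.
Expected counts (row total × column total / N):
  Active, Success: 53×50/118 = 22.4576
  Active, Partial: 53×16/118 = 7.1864
  Active, Failure: 53×52/118 = 23.3559
  Control, Success: 65×50/118 = 27.5424
  Control, Partial: 65×16/118 = 8.8136
  Control, Failure: 65×52/118 = 28.6441
Contributions (O − E)²/E:
  (16 − 22.4576)²/22.4576 = 1.8569
  (10 − 7.1864)²/7.1864 = 1.1016
  (27 − 23.3559)²/23.3559 = 0.5686
  (34 − 27.5424)²/27.5424 = 1.5141
  (6 − 8.8136)²/8.8136 = 0.8982
  (25 − 28.6441)²/28.6441 = 0.4636
χ² = 1.8569 + 1.1016 + 0.5686 + 1.5141 + 0.8982 + 0.4636 = 6.403

6.403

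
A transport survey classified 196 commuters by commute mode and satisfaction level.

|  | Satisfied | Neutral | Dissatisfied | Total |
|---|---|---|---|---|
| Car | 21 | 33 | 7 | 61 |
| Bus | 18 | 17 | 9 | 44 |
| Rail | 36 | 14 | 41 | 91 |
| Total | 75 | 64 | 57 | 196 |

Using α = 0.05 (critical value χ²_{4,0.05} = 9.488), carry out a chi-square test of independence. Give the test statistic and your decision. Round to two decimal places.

33.35; reject H₀

Grand total N = 196.
Expected counts (row total × column total / N):
  Car, Satisfied: 61×75/196 = 23.342
  Car, Neutral: 61×64/196 = 19.918
  Car, Dissatisfied: 61×57/196 = 17.740
  Bus, Satisfied: 44×75/196 = 16.837
  Bus, Neutral: 44×64/196 = 14.367
  Bus, Dissatisfied: 44×57/196 = 12.796
  Rail, Satisfied: 91×75/196 = 34.821
  Rail, Neutral: 91×64/196 = 29.714
  Rail, Dissatisfied: 91×57/196 = 26.464
Contributions (O − E)²/E:
  (21 − 23.342)²/23.342 = 0.2350
  (33 − 19.918)²/19.918 = 8.5922
  (7 − 17.740)²/17.740 = 6.5021
  (18 − 16.837)²/16.837 = 0.0803
  (17 − 14.367)²/14.367 = 0.4825
  (9 − 12.796)²/12.796 = 1.1261
  (36 − 34.821)²/34.821 = 0.0399
  (14 − 29.714)²/29.714 = 8.3102
  (41 − 26.464)²/26.464 = 7.9843
χ² = 0.2350 + 8.5922 + 6.5021 + 0.0803 + 0.4825 + 1.1261 + 0.0399 + 8.3102 + 7.9843 = 33.35
df = (3−1)(3−1) = 4. Since 33.35 > 9.488, reject the null hypothesis of independence at α = 0.05.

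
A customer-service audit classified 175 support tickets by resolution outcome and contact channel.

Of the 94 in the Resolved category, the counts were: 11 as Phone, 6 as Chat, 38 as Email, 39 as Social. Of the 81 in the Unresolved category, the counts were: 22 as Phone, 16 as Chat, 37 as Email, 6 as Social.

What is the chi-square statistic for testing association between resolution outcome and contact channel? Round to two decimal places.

Row totals: 94, 81. Column totals: 33, 22, 75, 45. Grand total N = 175.
Expected counts (row total × column total / N):
  Resolved, Phone: 94×33/175 = 17.7257
  Resolved, Chat: 94×22/175 = 11.8171
  Resolved, Email: 94×75/175 = 40.2857
  Resolved, Social: 94×45/175 = 24.1714
  Unresolved, Phone: 81×33/175 = 15.2743
  Unresolved, Chat: 81×22/175 = 10.1829
  Unresolved, Email: 81×75/175 = 34.7143
  Unresolved, Social: 81×45/175 = 20.8286
Contributions (O − E)²/E:
  (11 − 17.7257)²/17.7257 = 2.5519
  (6 − 11.8171)²/11.8171 = 2.8635
  (38 − 40.2857)²/40.2857 = 0.1297
  (39 − 24.1714)²/24.1714 = 9.0970
  (22 − 15.2743)²/15.2743 = 2.9615
  (16 − 10.1829)²/10.1829 = 3.3231
  (37 − 34.7143)²/34.7143 = 0.1505
  (6 − 20.8286)²/20.8286 = 10.5570
χ² = 2.5519 + 2.8635 + 0.1297 + 9.0970 + 2.9615 + 3.3231 + 0.1505 + 10.5570 = 31.63

31.63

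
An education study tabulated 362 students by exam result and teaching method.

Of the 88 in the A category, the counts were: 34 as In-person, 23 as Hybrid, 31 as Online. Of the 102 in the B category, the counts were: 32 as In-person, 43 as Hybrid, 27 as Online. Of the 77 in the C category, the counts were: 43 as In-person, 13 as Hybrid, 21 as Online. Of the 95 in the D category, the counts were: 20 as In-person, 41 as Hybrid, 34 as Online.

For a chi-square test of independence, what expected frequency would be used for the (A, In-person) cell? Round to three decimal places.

Row total (A) = 88; column total (In-person) = 129; grand total N = 362.
Expected count = (row total × column total) / N = 88 × 129 / 362 = 31.359.

31.359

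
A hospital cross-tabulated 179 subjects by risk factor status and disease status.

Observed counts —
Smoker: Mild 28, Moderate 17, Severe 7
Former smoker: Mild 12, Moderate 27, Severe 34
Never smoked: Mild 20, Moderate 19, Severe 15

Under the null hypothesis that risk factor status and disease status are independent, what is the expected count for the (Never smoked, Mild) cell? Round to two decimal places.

Row total (Never smoked) = 54; column total (Mild) = 60; grand total N = 179.
Expected count = (row total × column total) / N = 54 × 60 / 179 = 18.10.

18.10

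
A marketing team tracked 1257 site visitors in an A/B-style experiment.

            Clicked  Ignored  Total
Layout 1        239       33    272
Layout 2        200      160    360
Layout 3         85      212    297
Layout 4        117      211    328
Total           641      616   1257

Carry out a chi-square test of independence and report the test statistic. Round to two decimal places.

Grand total N = 1257.
Expected counts (row total × column total / N):
  Layout 1, Clicked: 272×641/1257 = 138.705
  Layout 1, Ignored: 272×616/1257 = 133.295
  Layout 2, Clicked: 360×641/1257 = 183.580
  Layout 2, Ignored: 360×616/1257 = 176.420
  Layout 3, Clicked: 297×641/1257 = 151.453
  Layout 3, Ignored: 297×616/1257 = 145.547
  Layout 4, Clicked: 328×641/1257 = 167.262
  Layout 4, Ignored: 328×616/1257 = 160.738
Contributions (O − E)²/E:
  (239 − 138.705)²/138.705 = 72.5214
  (33 − 133.295)²/133.295 = 75.4648
  (200 − 183.580)²/183.580 = 1.4687
  (160 − 176.420)²/176.420 = 1.5283
  (85 − 151.453)²/151.453 = 29.1576
  (212 − 145.547)²/145.547 = 30.3407
  (117 − 167.262)²/167.262 = 15.1037
  (211 − 160.738)²/160.738 = 15.7167
χ² = 72.5214 + 75.4648 + 1.4687 + 1.5283 + 29.1576 + 30.3407 + 15.1037 + 15.7167 = 241.30

241.30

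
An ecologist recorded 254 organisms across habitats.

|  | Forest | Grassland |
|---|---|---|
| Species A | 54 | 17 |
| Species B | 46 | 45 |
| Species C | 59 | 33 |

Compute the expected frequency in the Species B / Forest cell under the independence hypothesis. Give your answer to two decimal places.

56.96

Row total (Species B) = 91; column total (Forest) = 159; grand total N = 254.
Expected count = (row total × column total) / N = 91 × 159 / 254 = 56.96.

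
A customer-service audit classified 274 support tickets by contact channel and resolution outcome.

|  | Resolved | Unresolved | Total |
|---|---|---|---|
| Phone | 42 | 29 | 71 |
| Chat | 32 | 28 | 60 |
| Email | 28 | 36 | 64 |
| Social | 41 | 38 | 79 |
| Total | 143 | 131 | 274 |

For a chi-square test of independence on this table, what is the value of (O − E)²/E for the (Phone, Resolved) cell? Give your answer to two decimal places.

Row total (Phone) = 71; column total (Resolved) = 143; N = 274.
Expected count E = 71 × 143 / 274 = 37.055.
Contribution = (O − E)²/E = (42 − 37.055)² / 37.055 = 0.66.

0.66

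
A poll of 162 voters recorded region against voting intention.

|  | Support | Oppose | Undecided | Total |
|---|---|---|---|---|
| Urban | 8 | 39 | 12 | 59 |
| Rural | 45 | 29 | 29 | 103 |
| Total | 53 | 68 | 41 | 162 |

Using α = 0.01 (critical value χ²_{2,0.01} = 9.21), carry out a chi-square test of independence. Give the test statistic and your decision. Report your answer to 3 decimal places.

24.183; reject H₀

Grand total N = 162.
Expected counts (row total × column total / N):
  Urban, Support: 59×53/162 = 19.3025
  Urban, Oppose: 59×68/162 = 24.7654
  Urban, Undecided: 59×41/162 = 14.9321
  Rural, Support: 103×53/162 = 33.6975
  Rural, Oppose: 103×68/162 = 43.2346
  Rural, Undecided: 103×41/162 = 26.0679
Contributions (O − E)²/E:
  (8 − 19.3025)²/19.3025 = 6.6181
  (39 − 24.7654)²/24.7654 = 8.1817
  (12 − 14.9321)²/14.9321 = 0.5758
  (45 − 33.6975)²/33.6975 = 3.7910
  (29 − 43.2346)²/43.2346 = 4.6866
  (29 − 26.0679)²/26.0679 = 0.3298
χ² = 6.6181 + 8.1817 + 0.5758 + 3.7910 + 4.6866 + 0.3298 = 24.183
df = (2−1)(3−1) = 2. Since 24.183 > 9.21, reject the null hypothesis of independence at α = 0.01.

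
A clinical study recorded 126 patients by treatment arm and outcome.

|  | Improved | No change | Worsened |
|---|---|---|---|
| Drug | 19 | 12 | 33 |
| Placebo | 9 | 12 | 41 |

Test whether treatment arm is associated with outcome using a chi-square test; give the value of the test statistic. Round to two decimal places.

4.41

Row totals: 64, 62. Column totals: 28, 24, 74. Grand total N = 126.
Expected counts (row total × column total / N):
  Drug, Improved: 64×28/126 = 14.222
  Drug, No change: 64×24/126 = 12.190
  Drug, Worsened: 64×74/126 = 37.587
  Placebo, Improved: 62×28/126 = 13.778
  Placebo, No change: 62×24/126 = 11.810
  Placebo, Worsened: 62×74/126 = 36.413
Contributions (O − E)²/E:
  (19 − 14.222)²/14.222 = 1.6052
  (12 − 12.190)²/12.190 = 0.0030
  (33 − 37.587)²/37.587 = 0.5598
  (9 − 13.778)²/13.778 = 1.6569
  (12 − 11.810)²/11.810 = 0.0031
  (41 − 36.413)²/36.413 = 0.5778
χ² = 1.6052 + 0.0030 + 0.5598 + 1.6569 + 0.0031 + 0.5778 = 4.41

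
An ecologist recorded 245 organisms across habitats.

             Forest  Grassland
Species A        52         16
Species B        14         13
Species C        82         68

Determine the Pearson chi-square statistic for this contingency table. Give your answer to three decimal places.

10.229

Row totals: 68, 27, 150. Column totals: 148, 97. Grand total N = 245.
Expected counts (row total × column total / N):
  Species A, Forest: 68×148/245 = 41.0776
  Species A, Grassland: 68×97/245 = 26.9224
  Species B, Forest: 27×148/245 = 16.3102
  Species B, Grassland: 27×97/245 = 10.6898
  Species C, Forest: 150×148/245 = 90.6122
  Species C, Grassland: 150×97/245 = 59.3878
Contributions (O − E)²/E:
  (52 − 41.0776)²/41.0776 = 2.9042
  (16 − 26.9224)²/26.9224 = 4.4312
  (14 − 16.3102)²/16.3102 = 0.3272
  (13 − 10.6898)²/10.6898 = 0.4993
  (82 − 90.6122)²/90.6122 = 0.8185
  (68 − 59.3878)²/59.3878 = 1.2489
χ² = 2.9042 + 4.4312 + 0.3272 + 0.4993 + 0.8185 + 1.2489 = 10.229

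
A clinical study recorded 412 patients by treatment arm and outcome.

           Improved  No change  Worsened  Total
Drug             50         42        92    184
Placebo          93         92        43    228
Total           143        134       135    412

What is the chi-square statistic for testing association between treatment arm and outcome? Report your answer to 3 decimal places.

Grand total N = 412.
Expected counts (row total × column total / N):
  Drug, Improved: 184×143/412 = 63.8641
  Drug, No change: 184×134/412 = 59.8447
  Drug, Worsened: 184×135/412 = 60.2913
  Placebo, Improved: 228×143/412 = 79.1359
  Placebo, No change: 228×134/412 = 74.1553
  Placebo, Worsened: 228×135/412 = 74.7087
Contributions (O − E)²/E:
  (50 − 63.8641)²/63.8641 = 3.0097
  (42 − 59.8447)²/59.8447 = 5.3210
  (92 − 60.2913)²/60.2913 = 16.6764
  (93 − 79.1359)²/79.1359 = 2.4289
  (92 − 74.1553)²/74.1553 = 4.2941
  (43 − 74.7087)²/74.7087 = 13.4582
χ² = 3.0097 + 5.3210 + 16.6764 + 2.4289 + 4.2941 + 13.4582 = 45.188

45.188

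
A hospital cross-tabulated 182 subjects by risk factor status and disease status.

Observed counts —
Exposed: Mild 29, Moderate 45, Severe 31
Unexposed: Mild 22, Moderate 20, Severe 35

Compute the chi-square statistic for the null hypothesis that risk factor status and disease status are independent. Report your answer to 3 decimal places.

Row totals: 105, 77. Column totals: 51, 65, 66. Grand total N = 182.
Expected counts (row total × column total / N):
  Exposed, Mild: 105×51/182 = 29.4231
  Exposed, Moderate: 105×65/182 = 37.5000
  Exposed, Severe: 105×66/182 = 38.0769
  Unexposed, Mild: 77×51/182 = 21.5769
  Unexposed, Moderate: 77×65/182 = 27.5000
  Unexposed, Severe: 77×66/182 = 27.9231
Contributions (O − E)²/E:
  (29 − 29.4231)²/29.4231 = 0.0061
  (45 − 37.5000)²/37.5000 = 1.5000
  (31 − 38.0769)²/38.0769 = 1.3153
  (22 − 21.5769)²/21.5769 = 0.0083
  (20 − 27.5000)²/27.5000 = 2.0455
  (35 − 27.9231)²/27.9231 = 1.7936
χ² = 0.0061 + 1.5000 + 1.3153 + 0.0083 + 2.0455 + 1.7936 = 6.669

6.669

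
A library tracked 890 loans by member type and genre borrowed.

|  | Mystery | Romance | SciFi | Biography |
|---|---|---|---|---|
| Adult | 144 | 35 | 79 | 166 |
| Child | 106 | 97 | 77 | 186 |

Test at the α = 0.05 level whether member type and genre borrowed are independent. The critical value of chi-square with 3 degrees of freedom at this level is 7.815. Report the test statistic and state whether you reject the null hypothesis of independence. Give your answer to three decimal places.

34.153; reject H₀

Row totals: 424, 466. Column totals: 250, 132, 156, 352. Grand total N = 890.
Expected counts (row total × column total / N):
  Adult, Mystery: 424×250/890 = 119.1011
  Adult, Romance: 424×132/890 = 62.8854
  Adult, SciFi: 424×156/890 = 74.3191
  Adult, Biography: 424×352/890 = 167.6944
  Child, Mystery: 466×250/890 = 130.8989
  Child, Romance: 466×132/890 = 69.1146
  Child, SciFi: 466×156/890 = 81.6809
  Child, Biography: 466×352/890 = 184.3056
Contributions (O − E)²/E:
  (144 − 119.1011)²/119.1011 = 5.2053
  (35 − 62.8854)²/62.8854 = 12.3653
  (79 − 74.3191)²/74.3191 = 0.2948
  (166 − 167.6944)²/167.6944 = 0.0171
  (106 − 130.8989)²/130.8989 = 4.7361
  (97 − 69.1146)²/69.1146 = 11.2508
  (77 − 81.6809)²/81.6809 = 0.2682
  (186 − 184.3056)²/184.3056 = 0.0156
χ² = 5.2053 + 12.3653 + 0.2948 + 0.0171 + 4.7361 + 11.2508 + 0.2682 + 0.0156 = 34.153
df = (2−1)(4−1) = 3. Since 34.153 > 7.815, reject the null hypothesis of independence at α = 0.05.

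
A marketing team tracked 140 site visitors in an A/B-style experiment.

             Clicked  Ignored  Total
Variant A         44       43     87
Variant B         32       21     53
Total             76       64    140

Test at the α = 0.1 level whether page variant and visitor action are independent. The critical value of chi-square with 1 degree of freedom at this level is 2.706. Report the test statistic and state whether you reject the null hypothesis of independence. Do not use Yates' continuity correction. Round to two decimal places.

1.28; fail to reject H₀

Grand total N = 140.
Expected counts (row total × column total / N):
  Variant A, Clicked: 87×76/140 = 47.229
  Variant A, Ignored: 87×64/140 = 39.771
  Variant B, Clicked: 53×76/140 = 28.771
  Variant B, Ignored: 53×64/140 = 24.229
Contributions (O − E)²/E:
  (44 − 47.229)²/47.229 = 0.2208
  (43 − 39.771)²/39.771 = 0.2622
  (32 − 28.771)²/28.771 = 0.3624
  (21 − 24.229)²/24.229 = 0.4303
χ² = 0.2208 + 0.2622 + 0.3624 + 0.4303 = 1.28
df = (2−1)(2−1) = 1. Since 1.28 < 2.706, fail to reject the null hypothesis of independence at α = 0.1.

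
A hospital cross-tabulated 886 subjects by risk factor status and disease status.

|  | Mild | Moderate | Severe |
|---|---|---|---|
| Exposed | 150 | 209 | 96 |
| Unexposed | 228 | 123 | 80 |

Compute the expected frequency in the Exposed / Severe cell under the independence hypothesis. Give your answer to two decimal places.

90.38

Row total (Exposed) = 455; column total (Severe) = 176; grand total N = 886.
Expected count = (row total × column total) / N = 455 × 176 / 886 = 90.38.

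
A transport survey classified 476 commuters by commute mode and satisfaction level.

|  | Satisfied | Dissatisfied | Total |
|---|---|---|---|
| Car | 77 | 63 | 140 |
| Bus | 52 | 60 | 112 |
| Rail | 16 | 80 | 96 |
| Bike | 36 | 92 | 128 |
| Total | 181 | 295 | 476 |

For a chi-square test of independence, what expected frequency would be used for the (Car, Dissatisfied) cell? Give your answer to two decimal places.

86.76

Row total (Car) = 140; column total (Dissatisfied) = 295; grand total N = 476.
Expected count = (row total × column total) / N = 140 × 295 / 476 = 86.76.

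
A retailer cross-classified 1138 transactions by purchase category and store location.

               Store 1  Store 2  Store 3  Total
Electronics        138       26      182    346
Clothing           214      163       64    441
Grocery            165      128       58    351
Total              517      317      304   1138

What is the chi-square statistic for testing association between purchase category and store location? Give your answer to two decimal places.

202.35

Grand total N = 1138.
Expected counts (row total × column total / N):
  Electronics, Store 1: 346×517/1138 = 157.1898
  Electronics, Store 2: 346×317/1138 = 96.3814
  Electronics, Store 3: 346×304/1138 = 92.4288
  Clothing, Store 1: 441×517/1138 = 200.3489
  Clothing, Store 2: 441×317/1138 = 122.8445
  Clothing, Store 3: 441×304/1138 = 117.8067
  Grocery, Store 1: 351×517/1138 = 159.4613
  Grocery, Store 2: 351×317/1138 = 97.7742
  Grocery, Store 3: 351×304/1138 = 93.7645
Contributions (O − E)²/E:
  (138 − 157.1898)²/157.1898 = 2.3427
  (26 − 96.3814)²/96.3814 = 51.3952
  (182 − 92.4288)²/92.4288 = 86.8019
  (214 − 200.3489)²/200.3489 = 0.9301
  (163 − 122.8445)²/122.8445 = 13.1261
  (64 − 117.8067)²/117.8067 = 24.5755
  (165 − 159.4613)²/159.4613 = 0.1924
  (128 − 97.7742)²/97.7742 = 9.3440
  (58 − 93.7645)²/93.7645 = 13.6416
χ² = 2.3427 + 51.3952 + 86.8019 + 0.9301 + 13.1261 + 24.5755 + 0.1924 + 9.3440 + 13.6416 = 202.35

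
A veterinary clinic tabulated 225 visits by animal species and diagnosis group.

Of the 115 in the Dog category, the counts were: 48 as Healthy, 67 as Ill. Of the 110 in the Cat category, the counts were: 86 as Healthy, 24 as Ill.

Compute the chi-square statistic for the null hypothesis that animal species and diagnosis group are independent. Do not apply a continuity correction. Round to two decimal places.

Row totals: 115, 110. Column totals: 134, 91. Grand total N = 225.
Expected counts (row total × column total / N):
  Dog, Healthy: 115×134/225 = 68.489
  Dog, Ill: 115×91/225 = 46.511
  Cat, Healthy: 110×134/225 = 65.511
  Cat, Ill: 110×91/225 = 44.489
Contributions (O − E)²/E:
  (48 − 68.489)²/68.489 = 6.1294
  (67 − 46.511)²/46.511 = 9.0258
  (86 − 65.511)²/65.511 = 6.4081
  (24 − 44.489)²/44.489 = 9.4360
χ² = 6.1294 + 9.0258 + 6.4081 + 9.4360 = 31.00

31.00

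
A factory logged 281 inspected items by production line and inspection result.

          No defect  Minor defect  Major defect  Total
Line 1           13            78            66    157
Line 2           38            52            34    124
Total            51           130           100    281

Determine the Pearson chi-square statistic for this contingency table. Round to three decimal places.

24.153

Grand total N = 281.
Expected counts (row total × column total / N):
  Line 1, No defect: 157×51/281 = 28.4947
  Line 1, Minor defect: 157×130/281 = 72.6335
  Line 1, Major defect: 157×100/281 = 55.8719
  Line 2, No defect: 124×51/281 = 22.5053
  Line 2, Minor defect: 124×130/281 = 57.3665
  Line 2, Major defect: 124×100/281 = 44.1281
Contributions (O − E)²/E:
  (13 − 28.4947)²/28.4947 = 8.4256
  (78 − 72.6335)²/72.6335 = 0.3965
  (66 − 55.8719)²/55.8719 = 1.8360
  (38 − 22.5053)²/22.5053 = 10.6680
  (52 − 57.3665)²/57.3665 = 0.5020
  (34 − 44.1281)²/44.1281 = 2.3246
χ² = 8.4256 + 0.3965 + 1.8360 + 10.6680 + 0.5020 + 2.3246 = 24.153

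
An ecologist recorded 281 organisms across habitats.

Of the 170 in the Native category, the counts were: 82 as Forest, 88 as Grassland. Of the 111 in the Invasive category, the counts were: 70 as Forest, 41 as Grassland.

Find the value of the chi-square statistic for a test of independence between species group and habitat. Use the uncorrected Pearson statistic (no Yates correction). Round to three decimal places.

5.946

Row totals: 170, 111. Column totals: 152, 129. Grand total N = 281.
Expected counts (row total × column total / N):
  Native, Forest: 170×152/281 = 91.9573
  Native, Grassland: 170×129/281 = 78.0427
  Invasive, Forest: 111×152/281 = 60.0427
  Invasive, Grassland: 111×129/281 = 50.9573
Contributions (O − E)²/E:
  (82 − 91.9573)²/91.9573 = 1.0782
  (88 − 78.0427)²/78.0427 = 1.2704
  (70 − 60.0427)²/60.0427 = 1.6513
  (41 − 50.9573)²/50.9573 = 1.9457
χ² = 1.0782 + 1.2704 + 1.6513 + 1.9457 = 5.946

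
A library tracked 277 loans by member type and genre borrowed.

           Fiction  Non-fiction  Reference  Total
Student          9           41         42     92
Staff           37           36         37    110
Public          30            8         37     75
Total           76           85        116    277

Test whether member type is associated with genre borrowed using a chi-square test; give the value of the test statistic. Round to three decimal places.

Grand total N = 277.
Expected counts (row total × column total / N):
  Student, Fiction: 92×76/277 = 25.2419
  Student, Non-fiction: 92×85/277 = 28.2310
  Student, Reference: 92×116/277 = 38.5271
  Staff, Fiction: 110×76/277 = 30.1805
  Staff, Non-fiction: 110×85/277 = 33.7545
  Staff, Reference: 110×116/277 = 46.0650
  Public, Fiction: 75×76/277 = 20.5776
  Public, Non-fiction: 75×85/277 = 23.0144
  Public, Reference: 75×116/277 = 31.4079
Contributions (O − E)²/E:
  (9 − 25.2419)²/25.2419 = 10.4509
  (41 − 28.2310)²/28.2310 = 5.7755
  (42 − 38.5271)²/38.5271 = 0.3131
  (37 − 30.1805)²/30.1805 = 1.5409
  (36 − 33.7545)²/33.7545 = 0.1494
  (37 − 46.0650)²/46.0650 = 1.7839
  (30 − 20.5776)²/20.5776 = 4.3145
  (8 − 23.0144)²/23.0144 = 9.7953
  (37 − 31.4079)²/31.4079 = 0.9957
χ² = 10.4509 + 5.7755 + 0.3131 + 1.5409 + 0.1494 + 1.7839 + 4.3145 + 9.7953 + 0.9957 = 35.119

35.119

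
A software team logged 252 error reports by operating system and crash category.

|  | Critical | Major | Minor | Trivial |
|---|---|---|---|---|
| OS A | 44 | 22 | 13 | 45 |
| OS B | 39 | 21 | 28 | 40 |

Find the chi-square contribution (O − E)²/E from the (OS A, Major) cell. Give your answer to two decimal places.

0.03

Row total (OS A) = 124; column total (Major) = 43; N = 252.
Expected count E = 124 × 43 / 252 = 21.1587.
Contribution = (O − E)²/E = (22 − 21.1587)² / 21.1587 = 0.03.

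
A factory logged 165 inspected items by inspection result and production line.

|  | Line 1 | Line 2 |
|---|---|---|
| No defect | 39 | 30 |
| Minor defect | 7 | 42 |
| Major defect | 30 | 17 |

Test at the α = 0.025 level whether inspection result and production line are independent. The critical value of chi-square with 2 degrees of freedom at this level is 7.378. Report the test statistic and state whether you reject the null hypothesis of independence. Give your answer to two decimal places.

Row totals: 69, 49, 47. Column totals: 76, 89. Grand total N = 165.
Expected counts (row total × column total / N):
  No defect, Line 1: 69×76/165 = 31.781818
  No defect, Line 2: 69×89/165 = 37.218182
  Minor defect, Line 1: 49×76/165 = 22.569697
  Minor defect, Line 2: 49×89/165 = 26.430303
  Major defect, Line 1: 47×76/165 = 21.648485
  Major defect, Line 2: 47×89/165 = 25.351515
Contributions (O − E)²/E:
  (39 − 31.781818)²/31.781818 = 1.6394
  (30 − 37.218182)²/37.218182 = 1.3999
  (7 − 22.569697)²/22.569697 = 10.7407
  (42 − 26.430303)²/26.430303 = 9.1719
  (30 − 21.648485)²/21.648485 = 3.2218
  (17 − 25.351515)²/25.351515 = 2.7512
χ² = 1.6394 + 1.3999 + 10.7407 + 9.1719 + 3.2218 + 2.7512 = 28.92
df = (3−1)(2−1) = 2. Since 28.92 > 7.378, reject the null hypothesis of independence at α = 0.025.

28.92; reject H₀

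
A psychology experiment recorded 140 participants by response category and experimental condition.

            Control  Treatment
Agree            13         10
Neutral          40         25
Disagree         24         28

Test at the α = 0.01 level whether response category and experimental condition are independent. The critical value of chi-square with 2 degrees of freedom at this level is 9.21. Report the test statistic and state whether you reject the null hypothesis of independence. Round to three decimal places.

2.788; fail to reject H₀

Row totals: 23, 65, 52. Column totals: 77, 63. Grand total N = 140.
Expected counts (row total × column total / N):
  Agree, Control: 23×77/140 = 12.6500
  Agree, Treatment: 23×63/140 = 10.3500
  Neutral, Control: 65×77/140 = 35.7500
  Neutral, Treatment: 65×63/140 = 29.2500
  Disagree, Control: 52×77/140 = 28.6000
  Disagree, Treatment: 52×63/140 = 23.4000
Contributions (O − E)²/E:
  (13 − 12.6500)²/12.6500 = 0.0097
  (10 − 10.3500)²/10.3500 = 0.0118
  (40 − 35.7500)²/35.7500 = 0.5052
  (25 − 29.2500)²/29.2500 = 0.6175
  (24 − 28.6000)²/28.6000 = 0.7399
  (28 − 23.4000)²/23.4000 = 0.9043
χ² = 0.0097 + 0.0118 + 0.5052 + 0.6175 + 0.7399 + 0.9043 = 2.788
df = (3−1)(2−1) = 2. Since 2.788 < 9.21, fail to reject the null hypothesis of independence at α = 0.01.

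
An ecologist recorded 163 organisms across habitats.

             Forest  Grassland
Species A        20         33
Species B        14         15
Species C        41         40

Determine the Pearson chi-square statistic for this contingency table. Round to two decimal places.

Row totals: 53, 29, 81. Column totals: 75, 88. Grand total N = 163.
Expected counts (row total × column total / N):
  Species A, Forest: 53×75/163 = 24.387
  Species A, Grassland: 53×88/163 = 28.613
  Species B, Forest: 29×75/163 = 13.344
  Species B, Grassland: 29×88/163 = 15.656
  Species C, Forest: 81×75/163 = 37.270
  Species C, Grassland: 81×88/163 = 43.730
Contributions (O − E)²/E:
  (20 − 24.387)²/24.387 = 0.7892
  (33 − 28.613)²/28.613 = 0.6726
  (14 − 13.344)²/13.344 = 0.0322
  (15 − 15.656)²/15.656 = 0.0275
  (41 − 37.270)²/37.270 = 0.3733
  (40 − 43.730)²/43.730 = 0.3182
χ² = 0.7892 + 0.6726 + 0.0322 + 0.0275 + 0.3733 + 0.3182 = 2.21

2.21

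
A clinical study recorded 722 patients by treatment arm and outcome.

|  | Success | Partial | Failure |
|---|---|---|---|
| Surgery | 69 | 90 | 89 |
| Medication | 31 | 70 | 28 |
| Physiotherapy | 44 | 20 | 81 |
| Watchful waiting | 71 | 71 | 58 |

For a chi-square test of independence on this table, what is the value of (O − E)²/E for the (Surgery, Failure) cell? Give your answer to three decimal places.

0.013

Row total (Surgery) = 248; column total (Failure) = 256; N = 722.
Expected count E = 248 × 256 / 722 = 87.9335.
Contribution = (O − E)²/E = (89 − 87.9335)² / 87.9335 = 0.013.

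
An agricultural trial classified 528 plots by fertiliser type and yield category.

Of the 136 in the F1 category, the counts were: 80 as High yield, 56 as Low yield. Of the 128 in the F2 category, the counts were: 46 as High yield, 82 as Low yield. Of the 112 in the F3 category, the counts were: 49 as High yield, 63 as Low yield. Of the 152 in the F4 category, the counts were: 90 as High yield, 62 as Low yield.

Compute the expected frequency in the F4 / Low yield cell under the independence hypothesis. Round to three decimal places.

Row total (F4) = 152; column total (Low yield) = 263; grand total N = 528.
Expected count = (row total × column total) / N = 152 × 263 / 528 = 75.712.

75.712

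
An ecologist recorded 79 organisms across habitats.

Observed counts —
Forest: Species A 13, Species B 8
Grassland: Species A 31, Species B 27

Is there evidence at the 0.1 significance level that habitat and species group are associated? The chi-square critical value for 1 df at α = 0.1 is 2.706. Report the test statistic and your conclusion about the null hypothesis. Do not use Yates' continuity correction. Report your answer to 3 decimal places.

Row totals: 21, 58. Column totals: 44, 35. Grand total N = 79.
Expected counts (row total × column total / N):
  Forest, Species A: 21×44/79 = 11.6962
  Forest, Species B: 21×35/79 = 9.3038
  Grassland, Species A: 58×44/79 = 32.3038
  Grassland, Species B: 58×35/79 = 25.6962
Contributions (O − E)²/E:
  (13 − 11.6962)²/11.6962 = 0.1453
  (8 − 9.3038)²/9.3038 = 0.1827
  (31 − 32.3038)²/32.3038 = 0.0526
  (27 − 25.6962)²/25.6962 = 0.0662
χ² = 0.1453 + 0.1827 + 0.0526 + 0.0662 = 0.447
df = (2−1)(2−1) = 1. Since 0.447 < 2.706, fail to reject the null hypothesis of independence at α = 0.1.

0.447; fail to reject H₀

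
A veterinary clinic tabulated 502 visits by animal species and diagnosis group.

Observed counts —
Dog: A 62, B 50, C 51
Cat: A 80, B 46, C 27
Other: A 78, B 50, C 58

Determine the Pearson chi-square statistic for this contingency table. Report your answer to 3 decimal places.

11.647

Row totals: 163, 153, 186. Column totals: 220, 146, 136. Grand total N = 502.
Expected counts (row total × column total / N):
  Dog, A: 163×220/502 = 71.4343
  Dog, B: 163×146/502 = 47.4064
  Dog, C: 163×136/502 = 44.1594
  Cat, A: 153×220/502 = 67.0518
  Cat, B: 153×146/502 = 44.4980
  Cat, C: 153×136/502 = 41.4502
  Other, A: 186×220/502 = 81.5139
  Other, B: 186×146/502 = 54.0956
  Other, C: 186×136/502 = 50.3904
Contributions (O − E)²/E:
  (62 − 71.4343)²/71.4343 = 1.2460
  (50 − 47.4064)²/47.4064 = 0.1419
  (51 − 44.1594)²/44.1594 = 1.0597
  (80 − 67.0518)²/67.0518 = 2.5004
  (46 − 44.4980)²/44.4980 = 0.0507
  (27 − 41.4502)²/41.4502 = 5.0376
  (78 − 81.5139)²/81.5139 = 0.1515
  (50 − 54.0956)²/54.0956 = 0.3101
  (58 − 50.3904)²/50.3904 = 1.1491
χ² = 1.2460 + 0.1419 + 1.0597 + 2.5004 + 0.0507 + 5.0376 + 0.1515 + 0.3101 + 1.1491 = 11.647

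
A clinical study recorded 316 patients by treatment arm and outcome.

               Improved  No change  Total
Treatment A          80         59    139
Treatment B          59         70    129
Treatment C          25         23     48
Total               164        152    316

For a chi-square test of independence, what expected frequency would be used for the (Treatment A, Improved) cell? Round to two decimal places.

Row total (Treatment A) = 139; column total (Improved) = 164; grand total N = 316.
Expected count = (row total × column total) / N = 139 × 164 / 316 = 72.14.

72.14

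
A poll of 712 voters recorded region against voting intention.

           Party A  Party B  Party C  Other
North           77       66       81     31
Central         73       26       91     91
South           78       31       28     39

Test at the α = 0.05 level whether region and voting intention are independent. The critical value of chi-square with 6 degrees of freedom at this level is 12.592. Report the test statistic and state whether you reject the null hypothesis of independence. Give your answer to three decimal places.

Row totals: 255, 281, 176. Column totals: 228, 123, 200, 161. Grand total N = 712.
Expected counts (row total × column total / N):
  North, Party A: 255×228/712 = 81.6573
  North, Party B: 255×123/712 = 44.0520
  North, Party C: 255×200/712 = 71.6292
  North, Other: 255×161/712 = 57.6615
  Central, Party A: 281×228/712 = 89.9831
  Central, Party B: 281×123/712 = 48.5435
  Central, Party C: 281×200/712 = 78.9326
  Central, Other: 281×161/712 = 63.5407
  South, Party A: 176×228/712 = 56.3596
  South, Party B: 176×123/712 = 30.4045
  South, Party C: 176×200/712 = 49.4382
  South, Other: 176×161/712 = 39.7978
Contributions (O − E)²/E:
  (77 − 81.6573)²/81.6573 = 0.2656
  (66 − 44.0520)²/44.0520 = 10.9351
  (81 − 71.6292)²/71.6292 = 1.2259
  (31 − 57.6615)²/57.6615 = 12.3277
  (73 − 89.9831)²/89.9831 = 3.2053
  (26 − 48.5435)²/48.5435 = 10.4692
  (91 − 78.9326)²/78.9326 = 1.8449
  (91 − 63.5407)²/63.5407 = 11.8666
  (78 − 56.3596)²/56.3596 = 8.3093
  (31 − 30.4045)²/30.4045 = 0.0117
  (28 − 49.4382)²/49.4382 = 9.2964
  (39 − 39.7978)²/39.7978 = 0.0160
χ² = 0.2656 + 10.9351 + 1.2259 + 12.3277 + 3.2053 + 10.4692 + 1.8449 + 11.8666 + 8.3093 + 0.0117 + 9.2964 + 0.0160 = 69.774
df = (3−1)(4−1) = 6. Since 69.774 > 12.592, reject the null hypothesis of independence at α = 0.05.

69.774; reject H₀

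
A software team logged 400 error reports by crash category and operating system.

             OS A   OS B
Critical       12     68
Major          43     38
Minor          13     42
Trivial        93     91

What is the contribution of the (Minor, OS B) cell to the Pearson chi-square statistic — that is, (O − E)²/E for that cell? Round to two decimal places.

2.54

Row total (Minor) = 55; column total (OS B) = 239; N = 400.
Expected count E = 55 × 239 / 400 = 32.862.
Contribution = (O − E)²/E = (42 − 32.862)² / 32.862 = 2.54.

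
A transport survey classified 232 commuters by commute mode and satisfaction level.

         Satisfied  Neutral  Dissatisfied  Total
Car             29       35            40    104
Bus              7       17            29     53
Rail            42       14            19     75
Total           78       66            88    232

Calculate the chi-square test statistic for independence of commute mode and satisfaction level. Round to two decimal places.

Grand total N = 232.
Expected counts (row total × column total / N):
  Car, Satisfied: 104×78/232 = 34.9655
  Car, Neutral: 104×66/232 = 29.5862
  Car, Dissatisfied: 104×88/232 = 39.4483
  Bus, Satisfied: 53×78/232 = 17.8190
  Bus, Neutral: 53×66/232 = 15.0776
  Bus, Dissatisfied: 53×88/232 = 20.1034
  Rail, Satisfied: 75×78/232 = 25.2155
  Rail, Neutral: 75×66/232 = 21.3362
  Rail, Dissatisfied: 75×88/232 = 28.4483
Contributions (O − E)²/E:
  (29 − 34.9655)²/34.9655 = 1.0178
  (35 − 29.5862)²/29.5862 = 0.9906
  (40 − 39.4483)²/39.4483 = 0.0077
  (7 − 17.8190)²/17.8190 = 6.5689
  (17 − 15.0776)²/15.0776 = 0.2451
  (29 − 20.1034)²/20.1034 = 3.9371
  (42 − 25.2155)²/25.2155 = 11.1725
  (14 − 21.3362)²/21.3362 = 2.5225
  (19 − 28.4483)²/28.4483 = 3.1380
χ² = 1.0178 + 0.9906 + 0.0077 + 6.5689 + 0.2451 + 3.9371 + 11.1725 + 2.5225 + 3.1380 = 29.60

29.60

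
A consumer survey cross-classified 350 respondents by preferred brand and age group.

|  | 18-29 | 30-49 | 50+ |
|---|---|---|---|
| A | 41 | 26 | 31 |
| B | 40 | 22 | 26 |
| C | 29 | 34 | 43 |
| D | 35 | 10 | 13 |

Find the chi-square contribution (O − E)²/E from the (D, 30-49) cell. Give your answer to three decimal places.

1.805

Row total (D) = 58; column total (30-49) = 92; N = 350.
Expected count E = 58 × 92 / 350 = 15.2457.
Contribution = (O − E)²/E = (10 − 15.2457)² / 15.2457 = 1.805.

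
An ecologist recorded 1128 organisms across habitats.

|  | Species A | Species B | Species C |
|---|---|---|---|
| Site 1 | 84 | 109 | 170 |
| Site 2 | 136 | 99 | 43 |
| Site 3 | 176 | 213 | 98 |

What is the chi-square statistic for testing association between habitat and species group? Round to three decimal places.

114.241

Row totals: 363, 278, 487. Column totals: 396, 421, 311. Grand total N = 1128.
Expected counts (row total × column total / N):
  Site 1, Species A: 363×396/1128 = 127.4362
  Site 1, Species B: 363×421/1128 = 135.4814
  Site 1, Species C: 363×311/1128 = 100.0824
  Site 2, Species A: 278×396/1128 = 97.5957
  Site 2, Species B: 278×421/1128 = 103.7571
  Site 2, Species C: 278×311/1128 = 76.6472
  Site 3, Species A: 487×396/1128 = 170.9681
  Site 3, Species B: 487×421/1128 = 181.7615
  Site 3, Species C: 487×311/1128 = 134.2704
Contributions (O − E)²/E:
  (84 − 127.4362)²/127.4362 = 14.8051
  (109 − 135.4814)²/135.4814 = 5.1761
  (170 − 100.0824)²/100.0824 = 48.8445
  (136 − 97.5957)²/97.5957 = 15.1122
  (99 − 103.7571)²/103.7571 = 0.2181
  (43 − 76.6472)²/76.6472 = 14.7707
  (176 − 170.9681)²/170.9681 = 0.1481
  (213 − 181.7615)²/181.7615 = 5.3688
  (98 − 134.2704)²/134.2704 = 9.7977
χ² = 14.8051 + 5.1761 + 48.8445 + 15.1122 + 0.2181 + 14.7707 + 0.1481 + 5.3688 + 9.7977 = 114.241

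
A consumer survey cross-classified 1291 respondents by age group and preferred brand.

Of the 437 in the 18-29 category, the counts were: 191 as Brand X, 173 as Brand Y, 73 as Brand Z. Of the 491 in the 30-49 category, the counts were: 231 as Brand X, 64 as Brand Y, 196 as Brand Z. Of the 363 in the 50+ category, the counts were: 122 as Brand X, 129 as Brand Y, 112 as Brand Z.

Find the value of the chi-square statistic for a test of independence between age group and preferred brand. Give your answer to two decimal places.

118.56

Row totals: 437, 491, 363. Column totals: 544, 366, 381. Grand total N = 1291.
Expected counts (row total × column total / N):
  18-29, Brand X: 437×544/1291 = 184.143
  18-29, Brand Y: 437×366/1291 = 123.890
  18-29, Brand Z: 437×381/1291 = 128.967
  30-49, Brand X: 491×544/1291 = 206.897
  30-49, Brand Y: 491×366/1291 = 139.199
  30-49, Brand Z: 491×381/1291 = 144.904
  50+, Brand X: 363×544/1291 = 152.960
  50+, Brand Y: 363×366/1291 = 102.911
  50+, Brand Z: 363×381/1291 = 107.129
Contributions (O − E)²/E:
  (191 − 184.143)²/184.143 = 0.2553
  (173 − 123.890)²/123.890 = 19.4672
  (73 − 128.967)²/128.967 = 24.2876
  (231 − 206.897)²/206.897 = 2.8079
  (64 − 139.199)²/139.199 = 40.6245
  (196 − 144.904)²/144.904 = 18.0175
  (122 − 152.960)²/152.960 = 6.2665
  (129 − 102.911)²/102.911 = 6.6138
  (112 − 107.129)²/107.129 = 0.2215
χ² = 0.2553 + 19.4672 + 24.2876 + 2.8079 + 40.6245 + 18.0175 + 6.2665 + 6.6138 + 0.2215 = 118.56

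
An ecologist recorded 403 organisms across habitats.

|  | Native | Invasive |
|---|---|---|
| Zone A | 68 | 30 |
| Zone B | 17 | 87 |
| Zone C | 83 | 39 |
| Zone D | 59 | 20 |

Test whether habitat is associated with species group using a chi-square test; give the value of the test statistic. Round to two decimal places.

Row totals: 98, 104, 122, 79. Column totals: 227, 176. Grand total N = 403.
Expected counts (row total × column total / N):
  Zone A, Native: 98×227/403 = 55.20099
  Zone A, Invasive: 98×176/403 = 42.79901
  Zone B, Native: 104×227/403 = 58.58065
  Zone B, Invasive: 104×176/403 = 45.41935
  Zone C, Native: 122×227/403 = 68.71960
  Zone C, Invasive: 122×176/403 = 53.28040
  Zone D, Native: 79×227/403 = 44.49876
  Zone D, Invasive: 79×176/403 = 34.50124
Contributions (O − E)²/E:
  (68 − 55.20099)²/55.20099 = 2.9676
  (30 − 42.79901)²/42.79901 = 3.8275
  (17 − 58.58065)²/58.58065 = 29.5140
  (87 − 45.41935)²/45.41935 = 38.0664
  (83 − 68.71960)²/68.71960 = 2.9676
  (39 − 53.28040)²/53.28040 = 3.8275
  (59 − 44.49876)²/44.49876 = 4.7257
  (20 − 34.50124)²/34.50124 = 6.0950
χ² = 2.9676 + 3.8275 + 29.5140 + 38.0664 + 2.9676 + 3.8275 + 4.7257 + 6.0950 = 91.99

91.99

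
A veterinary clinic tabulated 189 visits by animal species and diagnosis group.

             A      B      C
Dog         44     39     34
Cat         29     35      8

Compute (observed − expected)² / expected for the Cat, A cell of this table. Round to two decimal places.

0.05

Row total (Cat) = 72; column total (A) = 73; N = 189.
Expected count E = 72 × 73 / 189 = 27.8095.
Contribution = (O − E)²/E = (29 − 27.8095)² / 27.8095 = 0.05.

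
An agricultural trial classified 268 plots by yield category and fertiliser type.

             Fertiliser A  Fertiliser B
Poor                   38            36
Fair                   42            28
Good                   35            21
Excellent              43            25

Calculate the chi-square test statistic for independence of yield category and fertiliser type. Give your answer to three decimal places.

Row totals: 74, 70, 56, 68. Column totals: 158, 110. Grand total N = 268.
Expected counts (row total × column total / N):
  Poor, Fertiliser A: 74×158/268 = 43.6269
  Poor, Fertiliser B: 74×110/268 = 30.3731
  Fair, Fertiliser A: 70×158/268 = 41.2687
  Fair, Fertiliser B: 70×110/268 = 28.7313
  Good, Fertiliser A: 56×158/268 = 33.0149
  Good, Fertiliser B: 56×110/268 = 22.9851
  Excellent, Fertiliser A: 68×158/268 = 40.0896
  Excellent, Fertiliser B: 68×110/268 = 27.9104
Contributions (O − E)²/E:
  (38 − 43.6269)²/43.6269 = 0.7257
  (36 − 30.3731)²/30.3731 = 1.0424
  (42 − 41.2687)²/41.2687 = 0.0130
  (28 − 28.7313)²/28.7313 = 0.0186
  (35 − 33.0149)²/33.0149 = 0.1194
  (21 − 22.9851)²/22.9851 = 0.1714
  (43 − 40.0896)²/40.0896 = 0.2113
  (25 − 27.9104)²/27.9104 = 0.3035
χ² = 0.7257 + 1.0424 + 0.0130 + 0.0186 + 0.1194 + 0.1714 + 0.2113 + 0.3035 = 2.605

2.605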